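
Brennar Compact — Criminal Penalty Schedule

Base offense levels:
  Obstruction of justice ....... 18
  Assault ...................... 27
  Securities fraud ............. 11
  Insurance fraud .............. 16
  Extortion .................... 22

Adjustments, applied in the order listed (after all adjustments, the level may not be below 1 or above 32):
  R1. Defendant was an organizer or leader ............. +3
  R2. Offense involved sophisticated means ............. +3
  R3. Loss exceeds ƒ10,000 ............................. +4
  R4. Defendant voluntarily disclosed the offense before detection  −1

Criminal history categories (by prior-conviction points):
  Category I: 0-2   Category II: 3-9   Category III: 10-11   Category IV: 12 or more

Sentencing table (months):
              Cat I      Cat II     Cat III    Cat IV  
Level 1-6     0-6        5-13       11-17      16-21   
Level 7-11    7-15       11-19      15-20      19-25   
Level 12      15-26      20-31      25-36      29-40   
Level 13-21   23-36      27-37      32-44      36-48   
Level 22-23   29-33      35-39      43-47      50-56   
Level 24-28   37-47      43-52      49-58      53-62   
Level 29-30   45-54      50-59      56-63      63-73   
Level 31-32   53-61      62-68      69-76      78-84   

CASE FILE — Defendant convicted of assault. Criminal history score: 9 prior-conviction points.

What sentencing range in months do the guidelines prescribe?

43-52 months

Base offense level for assault: 27.
Final offense level: 27.
Criminal history: 9 prior points → Category II (3-9).
Level 27 falls in the 24-28 band.
Grid: Level 24-28 × Category II = 43-52 months.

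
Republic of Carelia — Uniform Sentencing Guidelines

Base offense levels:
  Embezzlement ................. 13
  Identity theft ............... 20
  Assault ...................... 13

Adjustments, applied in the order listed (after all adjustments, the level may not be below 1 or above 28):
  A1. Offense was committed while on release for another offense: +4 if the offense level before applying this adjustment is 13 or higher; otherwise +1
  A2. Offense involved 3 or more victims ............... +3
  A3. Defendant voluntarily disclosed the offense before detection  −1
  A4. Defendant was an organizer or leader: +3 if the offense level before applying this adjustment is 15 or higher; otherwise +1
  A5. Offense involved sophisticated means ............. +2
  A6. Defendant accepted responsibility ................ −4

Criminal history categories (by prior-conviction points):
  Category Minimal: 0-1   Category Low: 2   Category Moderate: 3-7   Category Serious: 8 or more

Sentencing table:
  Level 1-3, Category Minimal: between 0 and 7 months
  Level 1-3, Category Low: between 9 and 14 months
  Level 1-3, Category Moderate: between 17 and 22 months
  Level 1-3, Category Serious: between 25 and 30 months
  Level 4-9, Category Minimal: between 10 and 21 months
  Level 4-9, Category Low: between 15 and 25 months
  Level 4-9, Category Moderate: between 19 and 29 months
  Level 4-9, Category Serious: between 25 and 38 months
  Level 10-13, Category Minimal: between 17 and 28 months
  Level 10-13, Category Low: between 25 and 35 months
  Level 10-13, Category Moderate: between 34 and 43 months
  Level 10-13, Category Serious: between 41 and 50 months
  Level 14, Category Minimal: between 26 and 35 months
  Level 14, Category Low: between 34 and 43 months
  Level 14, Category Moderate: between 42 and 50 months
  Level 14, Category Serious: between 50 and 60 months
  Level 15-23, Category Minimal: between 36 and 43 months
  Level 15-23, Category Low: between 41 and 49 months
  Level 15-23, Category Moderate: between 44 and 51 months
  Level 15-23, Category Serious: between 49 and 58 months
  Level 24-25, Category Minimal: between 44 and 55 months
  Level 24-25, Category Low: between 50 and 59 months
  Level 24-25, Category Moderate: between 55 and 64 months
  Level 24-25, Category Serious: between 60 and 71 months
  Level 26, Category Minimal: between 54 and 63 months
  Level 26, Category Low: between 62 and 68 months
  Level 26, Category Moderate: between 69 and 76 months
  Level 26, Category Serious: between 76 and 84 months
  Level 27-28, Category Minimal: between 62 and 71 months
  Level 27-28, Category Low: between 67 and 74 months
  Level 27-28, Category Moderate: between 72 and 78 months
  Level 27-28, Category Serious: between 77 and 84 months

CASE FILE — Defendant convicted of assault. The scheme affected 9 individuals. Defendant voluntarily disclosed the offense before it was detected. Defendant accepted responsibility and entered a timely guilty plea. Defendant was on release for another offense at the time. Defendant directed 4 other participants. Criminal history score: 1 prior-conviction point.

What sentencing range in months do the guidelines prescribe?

Base offense level for assault: 13.
A1 applies (level before this adjustment is 13 ≥ 13, so +4): 13 + 4 = 17.
A2 applies: 17 + 3 = 20.
A3 applies: 20 − 1 = 19.
A4 applies (level before this adjustment is 19 ≥ 15, so +3): 19 + 3 = 22.
A6 applies: 22 − 4 = 18.
Final offense level: 18.
Criminal history: 1 prior point → Category Minimal (0-1).
Level 18 falls in the 15-23 band.
Grid: Level 15-23 × Category Minimal = 36-43 months.

36-43 months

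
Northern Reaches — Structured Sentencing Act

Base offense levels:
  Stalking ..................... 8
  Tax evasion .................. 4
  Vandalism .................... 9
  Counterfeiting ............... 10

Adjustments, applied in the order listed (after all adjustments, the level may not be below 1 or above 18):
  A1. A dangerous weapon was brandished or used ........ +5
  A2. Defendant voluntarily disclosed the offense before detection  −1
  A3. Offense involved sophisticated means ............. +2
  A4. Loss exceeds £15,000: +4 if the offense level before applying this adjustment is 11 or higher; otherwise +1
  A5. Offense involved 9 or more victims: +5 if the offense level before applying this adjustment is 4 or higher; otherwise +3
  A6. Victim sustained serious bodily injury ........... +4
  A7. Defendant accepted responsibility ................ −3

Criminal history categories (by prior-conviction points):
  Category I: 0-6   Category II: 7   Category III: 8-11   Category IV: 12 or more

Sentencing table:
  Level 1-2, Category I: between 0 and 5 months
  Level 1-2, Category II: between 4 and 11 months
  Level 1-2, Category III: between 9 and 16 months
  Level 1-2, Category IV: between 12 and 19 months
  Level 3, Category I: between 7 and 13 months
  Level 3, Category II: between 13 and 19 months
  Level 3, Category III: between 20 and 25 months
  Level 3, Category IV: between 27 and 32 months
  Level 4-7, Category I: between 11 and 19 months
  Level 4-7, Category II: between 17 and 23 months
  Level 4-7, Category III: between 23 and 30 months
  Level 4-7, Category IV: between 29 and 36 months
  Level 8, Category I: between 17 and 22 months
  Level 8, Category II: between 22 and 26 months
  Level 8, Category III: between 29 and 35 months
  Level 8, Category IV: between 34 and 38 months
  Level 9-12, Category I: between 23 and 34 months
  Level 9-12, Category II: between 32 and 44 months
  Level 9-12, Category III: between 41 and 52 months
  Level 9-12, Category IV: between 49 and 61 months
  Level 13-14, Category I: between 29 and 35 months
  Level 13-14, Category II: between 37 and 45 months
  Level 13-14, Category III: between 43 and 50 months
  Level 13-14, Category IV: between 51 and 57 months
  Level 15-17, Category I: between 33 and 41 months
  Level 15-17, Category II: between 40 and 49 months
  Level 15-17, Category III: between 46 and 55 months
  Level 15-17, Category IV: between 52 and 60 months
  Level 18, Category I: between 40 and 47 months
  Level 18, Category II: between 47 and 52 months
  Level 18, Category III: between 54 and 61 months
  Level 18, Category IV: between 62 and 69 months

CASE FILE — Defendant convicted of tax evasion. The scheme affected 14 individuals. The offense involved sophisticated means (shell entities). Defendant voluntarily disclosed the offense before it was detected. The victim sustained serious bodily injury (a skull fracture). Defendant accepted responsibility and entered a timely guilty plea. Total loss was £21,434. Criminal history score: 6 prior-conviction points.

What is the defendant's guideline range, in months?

23-34 months

Base offense level for tax evasion: 4.
A1 does not apply.
A2 applies: 4 − 1 = 3.
A3 applies: 3 + 2 = 5.
A4 applies (level before this adjustment is 5 < 11, so +1): 5 + 1 = 6.
A5 applies (level before this adjustment is 6 ≥ 4, so +5): 6 + 5 = 11.
A6 applies: 11 + 4 = 15.
A7 applies: 15 − 3 = 12.
Final offense level: 12.
Criminal history: 6 prior points → Category I (0-6).
Level 12 falls in the 9-12 band.
Grid: Level 9-12 × Category I = 23-34 months.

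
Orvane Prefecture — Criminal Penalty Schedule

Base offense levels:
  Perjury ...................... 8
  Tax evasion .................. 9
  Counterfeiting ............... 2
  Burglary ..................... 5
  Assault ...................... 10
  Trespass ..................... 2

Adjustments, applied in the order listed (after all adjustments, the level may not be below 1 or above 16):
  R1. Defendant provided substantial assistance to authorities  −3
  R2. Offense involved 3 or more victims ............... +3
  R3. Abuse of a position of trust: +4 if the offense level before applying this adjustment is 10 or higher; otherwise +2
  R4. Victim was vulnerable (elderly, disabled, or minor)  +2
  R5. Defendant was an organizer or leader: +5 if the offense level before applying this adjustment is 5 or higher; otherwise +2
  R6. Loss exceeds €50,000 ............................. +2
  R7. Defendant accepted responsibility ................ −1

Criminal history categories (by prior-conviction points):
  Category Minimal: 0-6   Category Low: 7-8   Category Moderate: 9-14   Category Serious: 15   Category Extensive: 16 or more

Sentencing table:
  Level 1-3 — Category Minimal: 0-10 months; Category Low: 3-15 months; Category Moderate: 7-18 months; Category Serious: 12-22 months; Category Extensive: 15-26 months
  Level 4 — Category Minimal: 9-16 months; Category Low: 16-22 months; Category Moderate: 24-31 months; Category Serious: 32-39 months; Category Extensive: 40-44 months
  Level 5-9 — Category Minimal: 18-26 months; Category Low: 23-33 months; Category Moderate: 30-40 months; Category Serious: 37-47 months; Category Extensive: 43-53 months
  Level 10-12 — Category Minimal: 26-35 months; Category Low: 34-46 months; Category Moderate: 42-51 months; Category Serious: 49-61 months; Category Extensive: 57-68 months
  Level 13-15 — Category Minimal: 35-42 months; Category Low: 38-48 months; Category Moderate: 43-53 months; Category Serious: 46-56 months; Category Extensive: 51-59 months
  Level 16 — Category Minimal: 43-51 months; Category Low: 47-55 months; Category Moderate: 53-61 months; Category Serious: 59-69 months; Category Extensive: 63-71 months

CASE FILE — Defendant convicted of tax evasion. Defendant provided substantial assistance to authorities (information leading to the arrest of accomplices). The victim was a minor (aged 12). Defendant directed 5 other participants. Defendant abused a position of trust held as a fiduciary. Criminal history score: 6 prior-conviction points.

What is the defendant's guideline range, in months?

35-42 months

Base offense level for tax evasion: 9.
R1 applies: 9 − 3 = 6.
R2 does not apply.
R3 applies (level before this adjustment is 6 < 10, so +2): 6 + 2 = 8.
R4 applies: 8 + 2 = 10.
R5 applies (level before this adjustment is 10 ≥ 5, so +5): 10 + 5 = 15.
Final offense level: 15.
Criminal history: 6 prior points → Category Minimal (0-6).
Level 15 falls in the 13-15 band.
Grid: Level 13-15 × Category Minimal = 35-42 months.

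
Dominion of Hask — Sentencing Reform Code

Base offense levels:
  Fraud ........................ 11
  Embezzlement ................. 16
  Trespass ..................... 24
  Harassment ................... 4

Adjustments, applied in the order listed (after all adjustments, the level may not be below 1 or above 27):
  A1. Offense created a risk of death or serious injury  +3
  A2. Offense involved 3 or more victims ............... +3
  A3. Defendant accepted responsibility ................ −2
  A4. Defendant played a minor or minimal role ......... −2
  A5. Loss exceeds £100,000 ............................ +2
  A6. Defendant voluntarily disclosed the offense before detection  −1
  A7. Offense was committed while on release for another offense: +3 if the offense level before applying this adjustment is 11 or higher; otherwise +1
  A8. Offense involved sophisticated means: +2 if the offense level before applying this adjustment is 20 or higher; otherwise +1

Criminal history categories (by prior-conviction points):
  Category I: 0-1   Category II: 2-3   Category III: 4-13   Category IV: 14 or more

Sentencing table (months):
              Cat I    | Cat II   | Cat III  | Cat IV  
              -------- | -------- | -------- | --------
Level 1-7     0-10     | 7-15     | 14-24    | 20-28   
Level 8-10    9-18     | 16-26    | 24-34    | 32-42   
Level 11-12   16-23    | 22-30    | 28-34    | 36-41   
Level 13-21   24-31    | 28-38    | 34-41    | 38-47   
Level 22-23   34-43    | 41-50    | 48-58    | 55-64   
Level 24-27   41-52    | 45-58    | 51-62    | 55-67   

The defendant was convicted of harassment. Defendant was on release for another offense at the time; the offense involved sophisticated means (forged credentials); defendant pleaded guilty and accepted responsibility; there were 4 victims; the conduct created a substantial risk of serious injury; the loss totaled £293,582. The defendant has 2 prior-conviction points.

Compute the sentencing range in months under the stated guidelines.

22-30 months

Base offense level for harassment: 4.
A1 applies: 4 + 3 = 7.
A2 applies: 7 + 3 = 10.
A3 applies: 10 − 2 = 8.
A5 applies: 8 + 2 = 10.
A7 applies (level before this adjustment is 10 < 11, so +1): 10 + 1 = 11.
A8 applies (level before this adjustment is 11 < 20, so +1): 11 + 1 = 12.
Final offense level: 12.
Criminal history: 2 prior points → Category II (2-3).
Level 12 falls in the 11-12 band.
Grid: Level 11-12 × Category II = 22-30 months.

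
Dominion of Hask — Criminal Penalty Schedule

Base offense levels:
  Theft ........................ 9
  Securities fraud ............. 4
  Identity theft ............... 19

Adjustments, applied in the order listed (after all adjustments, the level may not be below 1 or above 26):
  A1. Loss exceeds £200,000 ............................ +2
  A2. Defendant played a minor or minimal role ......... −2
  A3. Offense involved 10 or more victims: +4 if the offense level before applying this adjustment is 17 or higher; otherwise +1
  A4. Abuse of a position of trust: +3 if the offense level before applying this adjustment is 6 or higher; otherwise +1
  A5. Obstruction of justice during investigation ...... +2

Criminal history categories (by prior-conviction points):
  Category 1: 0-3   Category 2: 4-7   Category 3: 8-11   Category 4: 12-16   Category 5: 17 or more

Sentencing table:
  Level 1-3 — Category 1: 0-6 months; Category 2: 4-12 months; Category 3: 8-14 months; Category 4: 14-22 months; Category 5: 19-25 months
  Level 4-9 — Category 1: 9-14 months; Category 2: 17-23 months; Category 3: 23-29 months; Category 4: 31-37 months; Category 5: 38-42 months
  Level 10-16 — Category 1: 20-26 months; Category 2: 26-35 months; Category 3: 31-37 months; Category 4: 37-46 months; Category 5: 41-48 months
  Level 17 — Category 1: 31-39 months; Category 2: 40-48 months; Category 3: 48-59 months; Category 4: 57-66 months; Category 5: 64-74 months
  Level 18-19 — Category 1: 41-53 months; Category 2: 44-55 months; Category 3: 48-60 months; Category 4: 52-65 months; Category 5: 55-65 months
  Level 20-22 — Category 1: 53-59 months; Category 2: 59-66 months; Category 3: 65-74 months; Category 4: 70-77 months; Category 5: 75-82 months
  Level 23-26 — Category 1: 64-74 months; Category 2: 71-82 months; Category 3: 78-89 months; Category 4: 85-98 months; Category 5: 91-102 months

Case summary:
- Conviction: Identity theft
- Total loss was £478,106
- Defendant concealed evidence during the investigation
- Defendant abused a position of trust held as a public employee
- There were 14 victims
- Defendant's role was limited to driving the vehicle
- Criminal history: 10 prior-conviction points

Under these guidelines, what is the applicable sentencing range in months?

78-89 months

Base offense level for identity theft: 19.
A1 applies: 19 + 2 = 21.
A2 applies: 21 − 2 = 19.
A3 applies (level before this adjustment is 19 ≥ 17, so +4): 19 + 4 = 23.
A4 applies (level before this adjustment is 23 ≥ 6, so +3): 23 + 3 = 26.
A5 applies: 26 + 2 = 28.
Level 28 exceeds the maximum of 26; capped at 26.
Final offense level: 26.
Criminal history: 10 prior points → Category 3 (8-11).
Level 26 falls in the 23-26 band.
Grid: Level 23-26 × Category 3 = 78-89 months.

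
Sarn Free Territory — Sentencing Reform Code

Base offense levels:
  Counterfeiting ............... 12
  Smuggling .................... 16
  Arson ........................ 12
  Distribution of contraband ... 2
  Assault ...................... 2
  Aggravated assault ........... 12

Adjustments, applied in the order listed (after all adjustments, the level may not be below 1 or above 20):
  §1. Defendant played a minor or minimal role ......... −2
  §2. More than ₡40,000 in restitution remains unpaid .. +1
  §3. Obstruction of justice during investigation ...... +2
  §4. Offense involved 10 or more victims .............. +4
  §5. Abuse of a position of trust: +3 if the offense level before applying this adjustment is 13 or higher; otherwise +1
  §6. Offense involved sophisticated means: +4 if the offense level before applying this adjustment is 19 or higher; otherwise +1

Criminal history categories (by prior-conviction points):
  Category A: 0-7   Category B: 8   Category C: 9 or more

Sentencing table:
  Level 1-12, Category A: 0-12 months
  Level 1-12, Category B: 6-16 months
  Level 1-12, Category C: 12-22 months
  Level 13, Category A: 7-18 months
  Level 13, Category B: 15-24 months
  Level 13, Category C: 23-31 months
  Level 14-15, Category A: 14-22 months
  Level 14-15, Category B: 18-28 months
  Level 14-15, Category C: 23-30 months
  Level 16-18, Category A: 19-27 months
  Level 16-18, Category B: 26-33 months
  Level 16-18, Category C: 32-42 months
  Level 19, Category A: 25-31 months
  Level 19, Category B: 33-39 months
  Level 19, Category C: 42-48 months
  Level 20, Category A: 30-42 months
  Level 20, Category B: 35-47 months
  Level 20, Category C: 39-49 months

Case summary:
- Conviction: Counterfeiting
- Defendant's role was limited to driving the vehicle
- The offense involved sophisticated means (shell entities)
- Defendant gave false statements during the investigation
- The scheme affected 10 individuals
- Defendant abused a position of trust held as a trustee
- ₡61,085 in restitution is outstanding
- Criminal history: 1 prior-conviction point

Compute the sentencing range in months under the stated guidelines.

30-42 months

Base offense level for counterfeiting: 12.
§1 applies: 12 − 2 = 10.
§2 applies: 10 + 1 = 11.
§3 applies: 11 + 2 = 13.
§4 applies: 13 + 4 = 17.
§5 applies (level before this adjustment is 17 ≥ 13, so +3): 17 + 3 = 20.
§6 applies (level before this adjustment is 20 ≥ 19, so +4): 20 + 4 = 24.
Level 24 exceeds the maximum of 20; capped at 20.
Final offense level: 20.
Criminal history: 1 prior point → Category A (0-7).
Level 20 falls in the 20 band.
Grid: Level 20 × Category A = 30-42 months.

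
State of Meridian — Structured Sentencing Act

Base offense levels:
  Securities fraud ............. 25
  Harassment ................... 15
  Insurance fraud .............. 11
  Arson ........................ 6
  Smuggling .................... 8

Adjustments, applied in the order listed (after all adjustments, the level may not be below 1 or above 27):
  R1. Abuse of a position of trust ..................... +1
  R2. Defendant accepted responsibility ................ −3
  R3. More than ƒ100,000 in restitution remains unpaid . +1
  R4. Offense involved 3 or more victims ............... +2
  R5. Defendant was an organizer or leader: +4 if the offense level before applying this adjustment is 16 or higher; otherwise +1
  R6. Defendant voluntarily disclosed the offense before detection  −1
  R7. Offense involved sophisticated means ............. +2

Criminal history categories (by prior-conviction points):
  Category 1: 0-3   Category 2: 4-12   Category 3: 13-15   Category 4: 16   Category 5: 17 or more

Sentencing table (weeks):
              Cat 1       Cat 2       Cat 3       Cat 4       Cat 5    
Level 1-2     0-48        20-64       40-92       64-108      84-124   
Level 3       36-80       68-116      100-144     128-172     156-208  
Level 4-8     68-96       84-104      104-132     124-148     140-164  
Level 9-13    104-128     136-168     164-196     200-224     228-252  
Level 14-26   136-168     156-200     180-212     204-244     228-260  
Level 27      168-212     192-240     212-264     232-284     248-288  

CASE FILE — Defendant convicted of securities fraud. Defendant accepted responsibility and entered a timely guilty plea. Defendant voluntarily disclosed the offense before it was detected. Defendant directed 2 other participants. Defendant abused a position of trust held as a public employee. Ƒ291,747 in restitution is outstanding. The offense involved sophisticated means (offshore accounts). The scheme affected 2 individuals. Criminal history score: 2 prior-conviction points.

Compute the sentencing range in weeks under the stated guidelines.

168-212 weeks

Base offense level for securities fraud: 25.
R1 applies: 25 + 1 = 26.
R2 applies: 26 − 3 = 23.
R3 applies: 23 + 1 = 24.
R5 applies (level before this adjustment is 24 ≥ 16, so +4): 24 + 4 = 28.
R6 applies: 28 − 1 = 27.
R7 applies: 27 + 2 = 29.
Level 29 exceeds the maximum of 27; capped at 27.
Final offense level: 27.
Criminal history: 2 prior points → Category 1 (0-3).
Level 27 falls in the 27 band.
Grid: Level 27 × Category 1 = 168-212 weeks.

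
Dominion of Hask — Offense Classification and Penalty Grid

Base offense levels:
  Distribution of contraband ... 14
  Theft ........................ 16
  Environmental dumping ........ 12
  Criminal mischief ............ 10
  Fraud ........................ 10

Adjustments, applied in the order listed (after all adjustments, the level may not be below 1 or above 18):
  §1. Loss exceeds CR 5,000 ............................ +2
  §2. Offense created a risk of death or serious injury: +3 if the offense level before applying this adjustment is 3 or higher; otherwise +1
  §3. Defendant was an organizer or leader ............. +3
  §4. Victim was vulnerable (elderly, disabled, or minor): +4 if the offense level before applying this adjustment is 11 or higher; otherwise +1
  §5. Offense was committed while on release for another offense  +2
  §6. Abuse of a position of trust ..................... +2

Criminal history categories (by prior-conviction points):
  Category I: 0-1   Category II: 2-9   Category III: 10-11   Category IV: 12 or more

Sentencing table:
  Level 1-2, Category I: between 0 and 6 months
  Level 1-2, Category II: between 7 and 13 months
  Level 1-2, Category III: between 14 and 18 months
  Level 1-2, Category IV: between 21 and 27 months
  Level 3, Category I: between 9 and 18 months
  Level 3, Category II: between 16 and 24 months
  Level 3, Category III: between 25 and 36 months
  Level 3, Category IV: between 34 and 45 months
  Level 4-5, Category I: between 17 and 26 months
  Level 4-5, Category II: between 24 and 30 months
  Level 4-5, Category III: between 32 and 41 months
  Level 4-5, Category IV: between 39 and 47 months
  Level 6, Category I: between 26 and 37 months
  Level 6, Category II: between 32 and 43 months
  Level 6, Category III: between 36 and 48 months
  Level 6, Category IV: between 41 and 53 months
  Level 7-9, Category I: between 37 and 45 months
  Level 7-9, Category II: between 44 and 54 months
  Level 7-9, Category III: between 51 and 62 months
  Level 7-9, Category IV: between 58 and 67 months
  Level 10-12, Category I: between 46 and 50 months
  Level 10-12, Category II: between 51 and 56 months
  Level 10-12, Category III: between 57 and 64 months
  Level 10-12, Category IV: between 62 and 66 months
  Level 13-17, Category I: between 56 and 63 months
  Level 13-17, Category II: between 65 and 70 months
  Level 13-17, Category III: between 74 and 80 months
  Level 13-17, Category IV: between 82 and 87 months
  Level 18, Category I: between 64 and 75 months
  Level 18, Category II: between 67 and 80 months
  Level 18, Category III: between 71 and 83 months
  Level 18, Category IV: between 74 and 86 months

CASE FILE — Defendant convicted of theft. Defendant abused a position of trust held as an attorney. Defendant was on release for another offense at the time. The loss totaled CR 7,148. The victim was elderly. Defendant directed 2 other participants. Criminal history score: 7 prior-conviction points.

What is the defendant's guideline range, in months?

Base offense level for theft: 16.
§1 applies: 16 + 2 = 18.
§3 applies: 18 + 3 = 21.
§4 applies (level before this adjustment is 21 ≥ 11, so +4): 21 + 4 = 25.
§5 applies: 25 + 2 = 27.
§6 applies: 27 + 2 = 29.
Level 29 exceeds the maximum of 18; capped at 18.
Final offense level: 18.
Criminal history: 7 prior points → Category II (2-9).
Level 18 falls in the 18 band.
Grid: Level 18 × Category II = 67-80 months.

67-80 months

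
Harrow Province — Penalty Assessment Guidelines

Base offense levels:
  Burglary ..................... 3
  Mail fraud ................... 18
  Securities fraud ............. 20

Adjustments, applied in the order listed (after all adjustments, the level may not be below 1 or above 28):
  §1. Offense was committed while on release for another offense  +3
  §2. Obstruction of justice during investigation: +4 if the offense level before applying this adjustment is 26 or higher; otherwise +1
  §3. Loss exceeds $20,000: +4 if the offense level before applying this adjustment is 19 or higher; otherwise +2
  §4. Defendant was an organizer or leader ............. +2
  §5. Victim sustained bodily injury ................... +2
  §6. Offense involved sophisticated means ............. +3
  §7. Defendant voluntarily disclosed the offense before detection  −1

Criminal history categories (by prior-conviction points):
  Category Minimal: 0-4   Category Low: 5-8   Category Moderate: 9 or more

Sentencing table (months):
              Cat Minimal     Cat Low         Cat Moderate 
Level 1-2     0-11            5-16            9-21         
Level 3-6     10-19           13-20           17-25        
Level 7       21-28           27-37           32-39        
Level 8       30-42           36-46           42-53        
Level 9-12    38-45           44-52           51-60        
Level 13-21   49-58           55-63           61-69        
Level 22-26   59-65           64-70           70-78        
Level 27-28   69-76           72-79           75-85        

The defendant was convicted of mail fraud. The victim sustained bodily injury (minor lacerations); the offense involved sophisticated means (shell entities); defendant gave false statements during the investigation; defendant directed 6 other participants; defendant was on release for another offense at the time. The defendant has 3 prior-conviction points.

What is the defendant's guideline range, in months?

Base offense level for mail fraud: 18.
§1 applies: 18 + 3 = 21.
§2 applies (level before this adjustment is 21 < 26, so +1): 21 + 1 = 22.
§4 applies: 22 + 2 = 24.
§5 applies: 24 + 2 = 26.
§6 applies: 26 + 3 = 29.
§7 does not apply.
Level 29 exceeds the maximum of 28; capped at 28.
Final offense level: 28.
Criminal history: 3 prior points → Category Minimal (0-4).
Level 28 falls in the 27-28 band.
Grid: Level 27-28 × Category Minimal = 69-76 months.

69-76 months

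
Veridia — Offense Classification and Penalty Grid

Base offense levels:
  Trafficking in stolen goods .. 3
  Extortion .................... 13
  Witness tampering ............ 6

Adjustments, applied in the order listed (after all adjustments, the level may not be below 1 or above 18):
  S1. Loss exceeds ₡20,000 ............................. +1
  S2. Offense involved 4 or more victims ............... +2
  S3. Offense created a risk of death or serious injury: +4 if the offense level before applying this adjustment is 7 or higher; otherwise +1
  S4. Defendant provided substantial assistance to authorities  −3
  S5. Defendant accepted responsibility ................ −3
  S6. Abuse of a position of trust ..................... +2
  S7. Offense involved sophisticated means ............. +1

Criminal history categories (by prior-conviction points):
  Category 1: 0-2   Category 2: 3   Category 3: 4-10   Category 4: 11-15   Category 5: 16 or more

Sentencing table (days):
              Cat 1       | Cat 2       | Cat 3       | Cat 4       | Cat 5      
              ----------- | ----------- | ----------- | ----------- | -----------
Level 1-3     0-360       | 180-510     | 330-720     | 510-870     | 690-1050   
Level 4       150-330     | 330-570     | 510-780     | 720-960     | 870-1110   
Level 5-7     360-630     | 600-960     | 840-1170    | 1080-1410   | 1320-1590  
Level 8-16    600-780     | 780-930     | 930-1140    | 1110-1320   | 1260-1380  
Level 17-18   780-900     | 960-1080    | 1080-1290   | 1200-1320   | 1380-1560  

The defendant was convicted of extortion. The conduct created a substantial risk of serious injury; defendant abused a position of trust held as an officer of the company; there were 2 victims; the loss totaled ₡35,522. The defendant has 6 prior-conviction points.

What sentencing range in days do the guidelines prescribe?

1080-1290 days

Base offense level for extortion: 13.
S1 applies: 13 + 1 = 14.
S2 does not apply.
S3 applies (level before this adjustment is 14 ≥ 7, so +4): 14 + 4 = 18.
S4 does not apply.
S6 applies: 18 + 2 = 20.
Level 20 exceeds the maximum of 18; capped at 18.
Final offense level: 18.
Criminal history: 6 prior points → Category 3 (4-10).
Level 18 falls in the 17-18 band.
Grid: Level 17-18 × Category 3 = 1080-1290 days.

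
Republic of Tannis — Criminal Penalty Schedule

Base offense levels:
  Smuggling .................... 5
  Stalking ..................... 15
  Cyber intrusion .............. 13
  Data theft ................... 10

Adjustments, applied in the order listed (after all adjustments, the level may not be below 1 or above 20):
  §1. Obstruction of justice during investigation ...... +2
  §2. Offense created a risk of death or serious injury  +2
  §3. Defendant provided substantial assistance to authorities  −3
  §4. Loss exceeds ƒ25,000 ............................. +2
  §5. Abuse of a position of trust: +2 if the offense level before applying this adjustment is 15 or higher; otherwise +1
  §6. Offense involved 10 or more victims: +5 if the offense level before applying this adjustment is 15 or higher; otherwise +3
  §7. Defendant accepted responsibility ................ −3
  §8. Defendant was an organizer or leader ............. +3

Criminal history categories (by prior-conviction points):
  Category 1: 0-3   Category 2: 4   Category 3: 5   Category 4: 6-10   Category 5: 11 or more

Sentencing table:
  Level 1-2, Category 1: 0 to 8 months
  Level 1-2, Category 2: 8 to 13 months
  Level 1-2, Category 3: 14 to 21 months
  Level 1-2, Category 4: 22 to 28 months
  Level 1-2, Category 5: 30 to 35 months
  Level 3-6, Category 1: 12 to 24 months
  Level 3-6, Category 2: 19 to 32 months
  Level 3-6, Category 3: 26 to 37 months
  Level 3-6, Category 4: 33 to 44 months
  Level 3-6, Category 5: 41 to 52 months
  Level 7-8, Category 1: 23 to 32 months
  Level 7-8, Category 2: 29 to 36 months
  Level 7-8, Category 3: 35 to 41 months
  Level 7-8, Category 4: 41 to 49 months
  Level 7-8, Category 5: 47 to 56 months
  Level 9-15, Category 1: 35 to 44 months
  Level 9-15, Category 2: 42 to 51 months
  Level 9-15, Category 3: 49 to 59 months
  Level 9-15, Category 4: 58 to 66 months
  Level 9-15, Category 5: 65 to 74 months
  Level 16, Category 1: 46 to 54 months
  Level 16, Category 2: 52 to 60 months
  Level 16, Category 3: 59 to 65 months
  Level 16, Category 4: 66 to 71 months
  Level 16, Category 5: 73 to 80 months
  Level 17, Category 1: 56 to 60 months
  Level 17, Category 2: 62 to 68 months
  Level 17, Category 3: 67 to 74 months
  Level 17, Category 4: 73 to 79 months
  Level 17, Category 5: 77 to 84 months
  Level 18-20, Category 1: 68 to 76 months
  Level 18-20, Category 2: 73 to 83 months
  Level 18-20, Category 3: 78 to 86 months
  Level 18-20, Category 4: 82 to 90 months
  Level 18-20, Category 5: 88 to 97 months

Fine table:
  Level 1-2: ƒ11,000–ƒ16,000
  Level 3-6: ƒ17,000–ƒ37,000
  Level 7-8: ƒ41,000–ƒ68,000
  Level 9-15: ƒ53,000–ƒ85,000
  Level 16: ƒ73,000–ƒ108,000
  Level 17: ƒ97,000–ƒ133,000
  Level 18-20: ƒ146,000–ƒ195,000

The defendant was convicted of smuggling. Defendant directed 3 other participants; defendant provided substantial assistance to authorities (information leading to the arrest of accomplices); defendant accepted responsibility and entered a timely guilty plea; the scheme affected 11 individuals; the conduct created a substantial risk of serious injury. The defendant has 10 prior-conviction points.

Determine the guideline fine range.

ƒ41,000–ƒ68,000

Base offense level for smuggling: 5.
§1 does not apply.
§2 applies: 5 + 2 = 7.
§3 applies: 7 − 3 = 4.
§5 does not apply.
§6 applies (level before this adjustment is 4 < 15, so +3): 4 + 3 = 7.
§7 applies: 7 − 3 = 4.
§8 applies: 4 + 3 = 7.
Final offense level: 7.
Level 7 falls in the 7-8 band.
Fine table: Level 7-8 → ƒ41,000–ƒ68,000.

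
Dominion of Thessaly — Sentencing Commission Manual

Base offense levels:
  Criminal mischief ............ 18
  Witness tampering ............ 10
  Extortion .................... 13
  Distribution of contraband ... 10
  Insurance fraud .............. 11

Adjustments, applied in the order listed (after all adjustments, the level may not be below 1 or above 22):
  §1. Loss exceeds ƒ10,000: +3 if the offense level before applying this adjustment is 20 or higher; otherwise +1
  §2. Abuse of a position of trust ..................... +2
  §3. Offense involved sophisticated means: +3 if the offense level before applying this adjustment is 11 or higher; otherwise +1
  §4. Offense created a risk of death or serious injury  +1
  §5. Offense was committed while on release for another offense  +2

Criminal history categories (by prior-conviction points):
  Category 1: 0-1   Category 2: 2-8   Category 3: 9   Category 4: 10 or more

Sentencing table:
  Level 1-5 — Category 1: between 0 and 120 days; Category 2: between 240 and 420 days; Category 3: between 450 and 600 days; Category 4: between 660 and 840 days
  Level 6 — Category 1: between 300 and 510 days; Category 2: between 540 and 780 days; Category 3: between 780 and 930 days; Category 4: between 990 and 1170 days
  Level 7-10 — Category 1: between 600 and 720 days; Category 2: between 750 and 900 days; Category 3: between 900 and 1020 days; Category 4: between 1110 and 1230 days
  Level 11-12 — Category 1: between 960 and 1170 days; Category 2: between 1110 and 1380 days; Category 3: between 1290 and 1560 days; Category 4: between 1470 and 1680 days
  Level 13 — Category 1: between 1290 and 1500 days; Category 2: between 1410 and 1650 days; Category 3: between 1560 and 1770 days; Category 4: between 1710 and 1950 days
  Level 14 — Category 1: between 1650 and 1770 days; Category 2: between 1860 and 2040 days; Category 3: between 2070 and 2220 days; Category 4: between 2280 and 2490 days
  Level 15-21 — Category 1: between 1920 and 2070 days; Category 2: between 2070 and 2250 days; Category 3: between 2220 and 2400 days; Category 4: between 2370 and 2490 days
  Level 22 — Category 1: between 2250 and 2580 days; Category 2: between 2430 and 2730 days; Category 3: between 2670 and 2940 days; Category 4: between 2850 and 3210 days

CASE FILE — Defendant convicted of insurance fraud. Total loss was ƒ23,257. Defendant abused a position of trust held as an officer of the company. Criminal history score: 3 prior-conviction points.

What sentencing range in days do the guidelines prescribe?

1860-2040 days

Base offense level for insurance fraud: 11.
§1 applies (level before this adjustment is 11 < 20, so +1): 11 + 1 = 12.
§2 applies: 12 + 2 = 14.
§3 does not apply.
§4 does not apply.
Final offense level: 14.
Criminal history: 3 prior points → Category 2 (2-8).
Level 14 falls in the 14 band.
Grid: Level 14 × Category 2 = 1860-2040 days.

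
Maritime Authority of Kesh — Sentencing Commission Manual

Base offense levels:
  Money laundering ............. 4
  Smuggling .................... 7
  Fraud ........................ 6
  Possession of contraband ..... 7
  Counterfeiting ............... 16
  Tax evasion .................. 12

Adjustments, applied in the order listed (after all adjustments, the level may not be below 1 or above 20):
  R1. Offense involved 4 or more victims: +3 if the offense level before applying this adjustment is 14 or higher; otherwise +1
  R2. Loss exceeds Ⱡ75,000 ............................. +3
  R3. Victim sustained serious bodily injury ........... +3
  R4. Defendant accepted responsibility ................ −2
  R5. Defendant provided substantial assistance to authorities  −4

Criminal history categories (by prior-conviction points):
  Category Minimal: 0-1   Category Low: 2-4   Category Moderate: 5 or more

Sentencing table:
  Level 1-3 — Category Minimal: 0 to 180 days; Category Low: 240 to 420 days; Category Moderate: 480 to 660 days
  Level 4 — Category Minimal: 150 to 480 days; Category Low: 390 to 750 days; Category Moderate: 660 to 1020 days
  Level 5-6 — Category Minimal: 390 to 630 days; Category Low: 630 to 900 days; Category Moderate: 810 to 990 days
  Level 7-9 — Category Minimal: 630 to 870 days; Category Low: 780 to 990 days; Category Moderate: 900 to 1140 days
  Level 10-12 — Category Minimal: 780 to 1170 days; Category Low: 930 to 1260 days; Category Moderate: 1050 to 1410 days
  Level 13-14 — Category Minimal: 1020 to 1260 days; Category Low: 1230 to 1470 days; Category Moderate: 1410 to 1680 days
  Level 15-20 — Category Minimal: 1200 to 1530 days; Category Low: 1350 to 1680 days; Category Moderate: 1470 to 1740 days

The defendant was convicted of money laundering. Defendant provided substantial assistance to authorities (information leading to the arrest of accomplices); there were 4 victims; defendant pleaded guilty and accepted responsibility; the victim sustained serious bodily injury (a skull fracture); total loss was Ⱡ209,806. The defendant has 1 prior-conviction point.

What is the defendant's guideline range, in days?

Base offense level for money laundering: 4.
R1 applies (level before this adjustment is 4 < 14, so +1): 4 + 1 = 5.
R2 applies: 5 + 3 = 8.
R3 applies: 8 + 3 = 11.
R4 applies: 11 − 2 = 9.
R5 applies: 9 − 4 = 5.
Final offense level: 5.
Criminal history: 1 prior point → Category Minimal (0-1).
Level 5 falls in the 5-6 band.
Grid: Level 5-6 × Category Minimal = 390-630 days.

390-630 days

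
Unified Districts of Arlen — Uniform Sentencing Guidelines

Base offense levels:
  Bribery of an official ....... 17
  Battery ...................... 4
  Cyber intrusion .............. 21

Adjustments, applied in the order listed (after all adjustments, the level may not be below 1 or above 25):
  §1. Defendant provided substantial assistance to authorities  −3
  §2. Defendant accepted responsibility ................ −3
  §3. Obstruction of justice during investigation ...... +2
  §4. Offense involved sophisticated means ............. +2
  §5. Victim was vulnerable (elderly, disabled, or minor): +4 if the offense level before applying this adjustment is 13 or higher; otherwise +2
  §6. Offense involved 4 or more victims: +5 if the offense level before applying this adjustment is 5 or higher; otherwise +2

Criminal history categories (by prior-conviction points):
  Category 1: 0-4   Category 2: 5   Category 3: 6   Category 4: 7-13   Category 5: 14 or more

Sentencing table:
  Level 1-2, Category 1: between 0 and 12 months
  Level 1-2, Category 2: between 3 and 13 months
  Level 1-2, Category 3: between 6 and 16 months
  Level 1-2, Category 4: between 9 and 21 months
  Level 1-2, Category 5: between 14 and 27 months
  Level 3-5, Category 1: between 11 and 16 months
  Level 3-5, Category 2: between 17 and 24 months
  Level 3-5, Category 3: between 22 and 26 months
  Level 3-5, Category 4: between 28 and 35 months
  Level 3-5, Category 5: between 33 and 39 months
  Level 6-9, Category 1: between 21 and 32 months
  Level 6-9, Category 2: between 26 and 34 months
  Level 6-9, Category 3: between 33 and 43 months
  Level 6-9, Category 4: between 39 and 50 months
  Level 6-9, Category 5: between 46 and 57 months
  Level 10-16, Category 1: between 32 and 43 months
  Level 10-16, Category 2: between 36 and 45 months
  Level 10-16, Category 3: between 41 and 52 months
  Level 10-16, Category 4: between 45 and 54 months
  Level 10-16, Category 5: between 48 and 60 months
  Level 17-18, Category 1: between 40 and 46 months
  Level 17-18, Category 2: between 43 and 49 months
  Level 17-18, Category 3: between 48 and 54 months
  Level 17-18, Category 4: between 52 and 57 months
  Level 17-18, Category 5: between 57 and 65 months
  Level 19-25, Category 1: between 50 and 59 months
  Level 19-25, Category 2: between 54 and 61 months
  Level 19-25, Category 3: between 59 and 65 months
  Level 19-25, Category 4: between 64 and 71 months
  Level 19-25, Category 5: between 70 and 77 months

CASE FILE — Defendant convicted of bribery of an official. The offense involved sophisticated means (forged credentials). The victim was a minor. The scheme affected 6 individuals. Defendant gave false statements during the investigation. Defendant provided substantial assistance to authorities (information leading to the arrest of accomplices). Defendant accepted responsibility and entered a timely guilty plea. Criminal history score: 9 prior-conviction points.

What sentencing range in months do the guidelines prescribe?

64-71 months

Base offense level for bribery of an official: 17.
§1 applies: 17 − 3 = 14.
§2 applies: 14 − 3 = 11.
§3 applies: 11 + 2 = 13.
§4 applies: 13 + 2 = 15.
§5 applies (level before this adjustment is 15 ≥ 13, so +4): 15 + 4 = 19.
§6 applies (level before this adjustment is 19 ≥ 5, so +5): 19 + 5 = 24.
Final offense level: 24.
Criminal history: 9 prior points → Category 4 (7-13).
Level 24 falls in the 19-25 band.
Grid: Level 19-25 × Category 4 = 64-71 months.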